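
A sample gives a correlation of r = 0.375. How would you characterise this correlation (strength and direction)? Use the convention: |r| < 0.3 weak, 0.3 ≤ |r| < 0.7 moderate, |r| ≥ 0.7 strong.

moderate positive

r = 0.375 > 0 so the relationship is positive.
|r| = 0.375, which falls in the moderate range.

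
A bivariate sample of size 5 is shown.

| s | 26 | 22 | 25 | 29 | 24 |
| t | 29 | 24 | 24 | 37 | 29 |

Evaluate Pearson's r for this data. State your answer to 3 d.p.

0.861

n = 5, Σs = 126, Σt = 143, Σs² = 3202, Σt² = 4203, Σst = 3651
nΣst − ΣsΣt = 18255 − 18018 = 237
nΣs² − (Σs)² = 16010 − 15876 = 134; nΣt² − (Σt)² = 21015 − 20449 = 566
r = 237 / √(134 × 566) = 237 / 275.3979 ≈ 0.861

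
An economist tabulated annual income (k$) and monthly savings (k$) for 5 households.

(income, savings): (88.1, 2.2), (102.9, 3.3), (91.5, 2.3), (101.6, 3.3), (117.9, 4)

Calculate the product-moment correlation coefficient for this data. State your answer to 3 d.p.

0.978

n = 5, Σx = 502, Σy = 15.1, Σx² = 50945.24, Σy² = 47.91, Σxy = 1550.72
nΣxy − ΣxΣy = 7753.6 − 7580.2 = 173.4
nΣx² − (Σx)² = 254726.2 − 252004 = 2722.2; nΣy² − (Σy)² = 239.55 − 228.01 = 11.54
r = 173.4 / √(2722.2 × 11.54) = 173.4 / 177.2405 ≈ 0.978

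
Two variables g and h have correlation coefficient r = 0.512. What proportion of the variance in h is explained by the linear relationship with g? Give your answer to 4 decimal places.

0.2621

r² = (0.512)² = 0.2621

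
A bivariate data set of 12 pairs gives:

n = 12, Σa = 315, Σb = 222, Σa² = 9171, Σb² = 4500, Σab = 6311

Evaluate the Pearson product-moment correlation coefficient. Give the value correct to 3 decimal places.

0.812

r = (nΣab − ΣaΣb) / √[(nΣa² − (Σa)²)(nΣb² − (Σb)²)]
Numerator: 12×6311 − 315×222 = 5802
Denominator: √[(110052 − 99225)(54000 − 49284)] = √[10827 × 4716] = 7145.6373
r = 5802 / 7145.6373 ≈ 0.812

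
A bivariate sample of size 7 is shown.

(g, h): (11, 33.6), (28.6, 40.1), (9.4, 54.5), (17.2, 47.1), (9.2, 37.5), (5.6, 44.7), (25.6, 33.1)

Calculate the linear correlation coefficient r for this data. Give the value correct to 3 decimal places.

n = 7, Σg = 106.6, Σh = 290.6, Σg² = 2094.52, Σh² = 12425.58, Σgh = 4281.56
nΣgh − ΣgΣh = 29970.92 − 30977.96 = -1007.04
nΣg² − (Σg)² = 14661.64 − 11363.56 = 3298.08; nΣh² − (Σh)² = 86979.06 − 84448.36 = 2530.7
r = -1007.04 / √(3298.08 × 2530.7) = -1007.04 / 2889.0225 ≈ -0.349

-0.349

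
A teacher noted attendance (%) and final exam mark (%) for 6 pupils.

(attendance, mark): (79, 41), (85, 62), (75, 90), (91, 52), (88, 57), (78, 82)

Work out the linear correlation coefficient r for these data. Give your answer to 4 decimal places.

n = 6, Σx = 496, Σy = 384, Σx² = 41200, Σy² = 26302, Σxy = 31403
nΣxy − ΣxΣy = 188418 − 190464 = -2046
nΣx² − (Σx)² = 247200 − 246016 = 1184; nΣy² − (Σy)² = 157812 − 147456 = 10356
r = -2046 / √(1184 × 10356) = -2046 / 3501.6430 ≈ -0.5843

-0.5843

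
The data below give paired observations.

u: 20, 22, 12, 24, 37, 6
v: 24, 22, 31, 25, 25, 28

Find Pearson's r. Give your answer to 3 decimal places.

n = 6, Σu = 121, Σv = 155, Σu² = 3009, Σv² = 4055, Σuv = 3029
nΣuv − ΣuΣv = 18174 − 18755 = -581
nΣu² − (Σu)² = 18054 − 14641 = 3413; nΣv² − (Σv)² = 24330 − 24025 = 305
r = -581 / √(3413 × 305) = -581 / 1020.2769 ≈ -0.569

-0.569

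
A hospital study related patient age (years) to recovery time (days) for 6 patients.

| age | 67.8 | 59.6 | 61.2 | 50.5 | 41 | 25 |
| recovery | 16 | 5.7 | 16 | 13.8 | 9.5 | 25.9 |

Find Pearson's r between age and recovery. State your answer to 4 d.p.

-0.5191

n = 6, Σx = 305.1, Σy = 86.9, Σx² = 16750.69, Σy² = 1495.99, Σxy = 4137.62
nΣxy − ΣxΣy = 24825.72 − 26513.19 = -1687.47
nΣx² − (Σx)² = 100504.14 − 93086.01 = 7418.13; nΣy² − (Σy)² = 8975.94 − 7551.61 = 1424.33
r = -1687.47 / √(7418.13 × 1424.33) = -1687.47 / 3250.5177 ≈ -0.5191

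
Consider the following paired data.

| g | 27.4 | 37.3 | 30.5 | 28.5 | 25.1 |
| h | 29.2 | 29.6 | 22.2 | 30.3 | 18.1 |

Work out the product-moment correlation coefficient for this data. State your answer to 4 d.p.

n = 5, Σg = 148.8, Σh = 129.4, Σg² = 4514.56, Σh² = 3467.34, Σgh = 3899.12
nΣgh − ΣgΣh = 19495.6 − 19254.72 = 240.88
nΣg² − (Σg)² = 22572.8 − 22141.44 = 431.36; nΣh² − (Σh)² = 17336.7 − 16744.36 = 592.34
r = 240.88 / √(431.36 × 592.34) = 240.88 / 505.4817 ≈ 0.4765

0.4765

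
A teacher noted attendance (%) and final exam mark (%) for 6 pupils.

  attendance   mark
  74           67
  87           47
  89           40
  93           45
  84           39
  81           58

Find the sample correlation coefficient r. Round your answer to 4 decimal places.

-0.8068

n = 6, Σx = 508, Σy = 296, Σx² = 43232, Σy² = 15208, Σxy = 24766
nΣxy − ΣxΣy = 148596 − 150368 = -1772
nΣx² − (Σx)² = 259392 − 258064 = 1328; nΣy² − (Σy)² = 91248 − 87616 = 3632
r = -1772 / √(1328 × 3632) = -1772 / 2196.2004 ≈ -0.8068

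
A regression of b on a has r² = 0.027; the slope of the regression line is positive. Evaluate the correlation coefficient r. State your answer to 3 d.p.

|r| = √0.027 = 0.164
The association is positive, so r = 0.164.

0.164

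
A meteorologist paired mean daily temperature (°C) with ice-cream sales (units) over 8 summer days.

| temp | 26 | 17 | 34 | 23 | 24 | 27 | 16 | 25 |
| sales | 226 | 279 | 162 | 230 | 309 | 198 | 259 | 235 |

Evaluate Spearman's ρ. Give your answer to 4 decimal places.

-0.7857

Rank temp: 6, 2, 8, 3, 4, 7, 1, 5
Rank sales: 3, 7, 1, 4, 8, 2, 6, 5
d = rank(temp) − rank(sales): 3, -5, 7, -1, -4, 5, -5, 0; Σd² = 150
ρ = 1 − 6Σd² / [n(n²−1)] = 1 − 6×150 / (8×63) = 1 − 900/504 ≈ -0.7857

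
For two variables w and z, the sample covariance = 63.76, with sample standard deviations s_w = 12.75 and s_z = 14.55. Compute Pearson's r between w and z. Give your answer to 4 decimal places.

r = Cov(w,z) / (s_w · s_z) = 63.76 / (12.75 × 14.55)
  = 63.76 / 185.5125 ≈ 0.3437

0.3437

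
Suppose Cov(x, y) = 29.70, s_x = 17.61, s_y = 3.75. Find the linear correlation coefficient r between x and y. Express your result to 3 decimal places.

0.450

r = Cov(x,y) / (s_x · s_y) = 29.70 / (17.61 × 3.75)
  = 29.70 / 66.0375 ≈ 0.450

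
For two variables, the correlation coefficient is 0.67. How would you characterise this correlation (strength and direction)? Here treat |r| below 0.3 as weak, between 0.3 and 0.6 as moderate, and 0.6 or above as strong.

strong positive

r = 0.67 > 0 so the relationship is positive.
|r| = 0.67, which falls in the strong range.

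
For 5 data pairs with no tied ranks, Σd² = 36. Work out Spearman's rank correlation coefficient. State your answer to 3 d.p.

-0.800

ρ = 1 − 6Σd² / [n(n²−1)] = 1 − 6×36 / (5×24)
  = 1 − 216/120 = 1 − 1.8000 ≈ -0.800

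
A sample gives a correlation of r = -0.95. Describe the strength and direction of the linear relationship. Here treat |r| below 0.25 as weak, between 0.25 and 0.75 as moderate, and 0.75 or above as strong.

r = -0.95 < 0 so the relationship is negative.
|r| = 0.95, which falls in the strong range.

strong negative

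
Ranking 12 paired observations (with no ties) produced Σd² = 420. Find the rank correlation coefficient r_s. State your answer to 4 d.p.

-0.4685

ρ = 1 − 6Σd² / [n(n²−1)] = 1 − 6×420 / (12×143)
  = 1 − 2520/1716 = 1 − 1.46853 ≈ -0.4685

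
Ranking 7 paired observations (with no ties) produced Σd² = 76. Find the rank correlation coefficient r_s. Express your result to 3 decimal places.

-0.357

ρ = 1 − 6Σd² / [n(n²−1)] = 1 − 6×76 / (7×48)
  = 1 − 456/336 = 1 − 1.3571 ≈ -0.357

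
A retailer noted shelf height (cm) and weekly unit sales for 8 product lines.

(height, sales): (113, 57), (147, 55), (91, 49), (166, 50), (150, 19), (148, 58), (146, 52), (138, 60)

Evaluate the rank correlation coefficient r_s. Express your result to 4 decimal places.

-0.2381

Rank height: 2, 5, 1, 8, 7, 6, 4, 3
Rank sales: 6, 5, 2, 3, 1, 7, 4, 8
d = rank(height) − rank(sales): -4, 0, -1, 5, 6, -1, 0, -5; Σd² = 104
ρ = 1 − 6Σd² / [n(n²−1)] = 1 − 6×104 / (8×63) = 1 − 624/504 ≈ -0.2381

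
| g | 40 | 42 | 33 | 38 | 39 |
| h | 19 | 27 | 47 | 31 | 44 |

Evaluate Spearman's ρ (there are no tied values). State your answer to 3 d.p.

Rank g: 4, 5, 1, 2, 3
Rank h: 1, 2, 5, 3, 4
d = rank(g) − rank(h): 3, 3, -4, -1, -1; Σd² = 36
ρ = 1 − 6Σd² / [n(n²−1)] = 1 − 6×36 / (5×24) = 1 − 216/120 ≈ -0.800

-0.800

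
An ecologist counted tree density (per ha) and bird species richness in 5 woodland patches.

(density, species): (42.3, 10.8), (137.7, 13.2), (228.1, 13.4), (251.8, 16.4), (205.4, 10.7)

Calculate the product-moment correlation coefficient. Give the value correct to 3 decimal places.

n = 5, Σx = 865.3, Σy = 64.5, Σx² = 178372.59, Σy² = 853.89, Σxy = 11658.32
nΣxy − ΣxΣy = 58291.6 − 55811.85 = 2479.75
nΣx² − (Σx)² = 891862.95 − 748744.09 = 143118.86; nΣy² − (Σy)² = 4269.45 − 4160.25 = 109.2
r = 2479.75 / √(143118.86 × 109.2) = 2479.75 / 3953.2998 ≈ 0.627

0.627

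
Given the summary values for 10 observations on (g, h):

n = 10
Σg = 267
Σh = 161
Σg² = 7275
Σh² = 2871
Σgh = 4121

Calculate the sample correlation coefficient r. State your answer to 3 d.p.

-0.880

r = (nΣgh − ΣgΣh) / √[(nΣg² − (Σg)²)(nΣh² − (Σh)²)]
Numerator: 10×4121 − 267×161 = -1777
Denominator: √[(72750 − 71289)(28710 − 25921)] = √[1461 × 2789] = 2018.5958
r = -1777 / 2018.5958 ≈ -0.880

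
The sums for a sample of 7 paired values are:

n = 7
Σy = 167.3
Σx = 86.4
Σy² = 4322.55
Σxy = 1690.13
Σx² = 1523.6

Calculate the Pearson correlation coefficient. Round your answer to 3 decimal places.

r = (nΣxy − ΣxΣy) / √[(nΣx² − (Σx)²)(nΣy² − (Σy)²)]
Numerator: 7×1690.13 − 86.4×167.3 = -2623.81
Denominator: √[(10665.2 − 7464.96)(30257.85 − 27989.29)] = √[3200.24 × 2268.56] = 2694.4269
r = -2623.81 / 2694.4269 ≈ -0.974

-0.974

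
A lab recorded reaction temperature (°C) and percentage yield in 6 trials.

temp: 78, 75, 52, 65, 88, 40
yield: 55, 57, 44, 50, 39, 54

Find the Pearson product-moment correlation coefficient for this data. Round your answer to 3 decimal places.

-0.222

n = 6, Σx = 398, Σy = 299, Σx² = 27982, Σy² = 15147, Σxy = 19695
nΣxy − ΣxΣy = 118170 − 119002 = -832
nΣx² − (Σx)² = 167892 − 158404 = 9488; nΣy² − (Σy)² = 90882 − 89401 = 1481
r = -832 / √(9488 × 1481) = -832 / 3748.5635 ≈ -0.222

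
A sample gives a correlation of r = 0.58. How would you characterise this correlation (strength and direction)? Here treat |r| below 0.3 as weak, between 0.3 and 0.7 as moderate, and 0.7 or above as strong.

r = 0.58 > 0 so the relationship is positive.
|r| = 0.58, which falls in the moderate range.

moderate positive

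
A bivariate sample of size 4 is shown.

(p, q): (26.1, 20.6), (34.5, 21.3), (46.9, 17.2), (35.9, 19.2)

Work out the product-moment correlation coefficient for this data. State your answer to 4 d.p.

n = 4, Σp = 143.4, Σq = 78.3, Σp² = 5359.88, Σq² = 1542.53, Σpq = 2768.47
nΣpq − ΣpΣq = 11073.88 − 11228.22 = -154.34
nΣp² − (Σp)² = 21439.52 − 20563.56 = 875.96; nΣq² − (Σq)² = 6170.12 − 6130.89 = 39.23
r = -154.34 / √(875.96 × 39.23) = -154.34 / 185.3751 ≈ -0.8326

-0.8326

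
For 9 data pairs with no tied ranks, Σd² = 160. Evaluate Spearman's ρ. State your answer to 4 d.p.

ρ = 1 − 6Σd² / [n(n²−1)] = 1 − 6×160 / (9×80)
  = 1 − 960/720 = 1 − 1.33333 ≈ -0.3333

-0.3333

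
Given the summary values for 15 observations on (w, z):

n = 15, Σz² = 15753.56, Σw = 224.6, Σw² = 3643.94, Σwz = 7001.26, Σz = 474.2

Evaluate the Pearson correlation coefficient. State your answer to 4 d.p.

r = (nΣwz − ΣwΣz) / √[(nΣw² − (Σw)²)(nΣz² − (Σz)²)]
Numerator: 15×7001.26 − 224.6×474.2 = -1486.42
Denominator: √[(54659.1 − 50445.16)(236303.4 − 224865.64)] = √[4213.94 × 11437.76] = 6942.4804
r = -1486.42 / 6942.4804 ≈ -0.2141

-0.2141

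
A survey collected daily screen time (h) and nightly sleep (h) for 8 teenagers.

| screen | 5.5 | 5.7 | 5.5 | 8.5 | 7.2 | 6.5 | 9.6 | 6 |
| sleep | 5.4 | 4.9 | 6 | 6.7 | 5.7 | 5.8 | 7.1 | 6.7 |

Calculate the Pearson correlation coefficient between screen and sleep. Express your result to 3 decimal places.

n = 8, Σx = 54.5, Σy = 48.3, Σx² = 387.49, Σy² = 295.49, Σxy = 334.68
nΣxy − ΣxΣy = 2677.44 − 2632.35 = 45.09
nΣx² − (Σx)² = 3099.92 − 2970.25 = 129.67; nΣy² − (Σy)² = 2363.92 − 2332.89 = 31.03
r = 45.09 / √(129.67 × 31.03) = 45.09 / 63.4323 ≈ 0.711

0.711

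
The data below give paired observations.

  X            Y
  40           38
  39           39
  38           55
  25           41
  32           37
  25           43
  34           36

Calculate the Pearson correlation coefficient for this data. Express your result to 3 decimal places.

n = 7, ΣX = 233, ΣY = 289, ΣX² = 7995, ΣY² = 12185, ΣXY = 9639
nΣXY − ΣXΣY = 67473 − 67337 = 136
nΣX² − (ΣX)² = 55965 − 54289 = 1676; nΣY² − (ΣY)² = 85295 − 83521 = 1774
r = 136 / √(1676 × 1774) = 136 / 1724.3039 ≈ 0.079

0.079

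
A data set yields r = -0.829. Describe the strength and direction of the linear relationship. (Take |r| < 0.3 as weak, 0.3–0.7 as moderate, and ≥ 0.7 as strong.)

r = -0.829 < 0 so the relationship is negative.
|r| = 0.829, which falls in the strong range.

strong negative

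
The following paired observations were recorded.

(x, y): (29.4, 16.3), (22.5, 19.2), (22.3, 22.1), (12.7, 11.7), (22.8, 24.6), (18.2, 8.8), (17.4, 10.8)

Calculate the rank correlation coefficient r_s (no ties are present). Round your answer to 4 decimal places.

0.6071

Rank x: 7, 5, 4, 1, 6, 3, 2
Rank y: 4, 5, 6, 3, 7, 1, 2
d = rank(x) − rank(y): 3, 0, -2, -2, -1, 2, 0; Σd² = 22
ρ = 1 − 6Σd² / [n(n²−1)] = 1 − 6×22 / (7×48) = 1 − 132/336 ≈ 0.6071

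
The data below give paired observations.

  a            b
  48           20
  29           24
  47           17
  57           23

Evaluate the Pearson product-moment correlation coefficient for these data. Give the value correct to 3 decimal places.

-0.315

n = 4, Σa = 181, Σb = 84, Σa² = 8603, Σb² = 1794, Σab = 3766
nΣab − ΣaΣb = 15064 − 15204 = -140
nΣa² − (Σa)² = 34412 − 32761 = 1651; nΣb² − (Σb)² = 7176 − 7056 = 120
r = -140 / √(1651 × 120) = -140 / 445.1067 ≈ -0.315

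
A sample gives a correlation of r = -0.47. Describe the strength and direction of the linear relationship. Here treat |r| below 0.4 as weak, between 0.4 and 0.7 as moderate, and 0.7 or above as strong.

r = -0.47 < 0 so the relationship is negative.
|r| = 0.47, which falls in the moderate range.

moderate negative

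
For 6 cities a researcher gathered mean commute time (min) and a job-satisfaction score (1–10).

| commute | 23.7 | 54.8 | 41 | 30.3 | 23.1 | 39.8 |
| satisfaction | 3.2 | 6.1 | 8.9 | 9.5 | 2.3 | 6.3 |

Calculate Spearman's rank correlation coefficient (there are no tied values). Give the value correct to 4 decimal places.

Rank commute: 2, 6, 5, 3, 1, 4
Rank satisfaction: 2, 3, 5, 6, 1, 4
d = rank(commute) − rank(satisfaction): 0, 3, 0, -3, 0, 0; Σd² = 18
ρ = 1 − 6Σd² / [n(n²−1)] = 1 − 6×18 / (6×35) = 1 − 108/210 ≈ 0.4857

0.4857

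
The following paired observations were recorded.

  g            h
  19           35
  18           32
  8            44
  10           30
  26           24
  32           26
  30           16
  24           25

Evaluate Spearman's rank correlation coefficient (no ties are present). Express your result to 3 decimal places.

Rank g: 4, 3, 1, 2, 6, 8, 7, 5
Rank h: 7, 6, 8, 5, 2, 4, 1, 3
d = rank(g) − rank(h): -3, -3, -7, -3, 4, 4, 6, 2; Σd² = 148
ρ = 1 − 6Σd² / [n(n²−1)] = 1 − 6×148 / (8×63) = 1 − 888/504 ≈ -0.762

-0.762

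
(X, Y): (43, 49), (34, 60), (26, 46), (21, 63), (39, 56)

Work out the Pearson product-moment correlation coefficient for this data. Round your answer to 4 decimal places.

-0.3158

n = 5, ΣX = 163, ΣY = 274, ΣX² = 5643, ΣY² = 15222, ΣXY = 8850
nΣXY − ΣXΣY = 44250 − 44662 = -412
nΣX² − (ΣX)² = 28215 − 26569 = 1646; nΣY² − (ΣY)² = 76110 − 75076 = 1034
r = -412 / √(1646 × 1034) = -412 / 1304.5934 ≈ -0.3158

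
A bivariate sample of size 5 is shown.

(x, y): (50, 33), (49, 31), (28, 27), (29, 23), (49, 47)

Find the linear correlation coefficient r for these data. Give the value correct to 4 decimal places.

n = 5, Σx = 205, Σy = 161, Σx² = 8927, Σy² = 5517, Σxy = 6895
nΣxy − ΣxΣy = 34475 − 33005 = 1470
nΣx² − (Σx)² = 44635 − 42025 = 2610; nΣy² − (Σy)² = 27585 − 25921 = 1664
r = 1470 / √(2610 × 1664) = 1470 / 2083.9962 ≈ 0.7054

0.7054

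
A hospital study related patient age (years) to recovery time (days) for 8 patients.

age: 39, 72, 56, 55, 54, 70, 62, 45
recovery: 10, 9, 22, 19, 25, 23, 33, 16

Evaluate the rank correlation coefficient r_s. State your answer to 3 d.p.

Rank age: 1, 8, 5, 4, 3, 7, 6, 2
Rank recovery: 2, 1, 5, 4, 7, 6, 8, 3
d = rank(age) − rank(recovery): -1, 7, 0, 0, -4, 1, -2, -1; Σd² = 72
ρ = 1 − 6Σd² / [n(n²−1)] = 1 − 6×72 / (8×63) = 1 − 432/504 ≈ 0.143

0.143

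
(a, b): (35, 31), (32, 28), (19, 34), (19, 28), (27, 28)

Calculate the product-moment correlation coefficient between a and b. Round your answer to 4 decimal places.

n = 5, Σa = 132, Σb = 149, Σa² = 3700, Σb² = 4469, Σab = 3915
nΣab − ΣaΣb = 19575 − 19668 = -93
nΣa² − (Σa)² = 18500 − 17424 = 1076; nΣb² − (Σb)² = 22345 − 22201 = 144
r = -93 / √(1076 × 144) = -93 / 393.6293 ≈ -0.2363

-0.2363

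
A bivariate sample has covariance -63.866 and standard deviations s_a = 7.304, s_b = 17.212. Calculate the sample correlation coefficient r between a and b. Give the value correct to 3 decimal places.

-0.508

r = Cov(a,b) / (s_a · s_b) = -63.866 / (7.304 × 17.212)
  = -63.866 / 125.7164 ≈ -0.508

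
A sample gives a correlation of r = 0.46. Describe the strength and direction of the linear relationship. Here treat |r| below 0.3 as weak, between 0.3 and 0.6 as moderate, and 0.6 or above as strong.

r = 0.46 > 0 so the relationship is positive.
|r| = 0.46, which falls in the moderate range.

moderate positive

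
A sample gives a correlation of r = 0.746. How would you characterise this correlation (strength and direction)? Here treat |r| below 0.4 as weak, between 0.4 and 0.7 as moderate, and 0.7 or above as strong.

r = 0.746 > 0 so the relationship is positive.
|r| = 0.746, which falls in the strong range.

strong positive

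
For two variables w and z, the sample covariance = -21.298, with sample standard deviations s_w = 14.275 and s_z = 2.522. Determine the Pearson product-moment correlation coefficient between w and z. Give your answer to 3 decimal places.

r = Cov(w,z) / (s_w · s_z) = -21.298 / (14.275 × 2.522)
  = -21.298 / 36.0015 ≈ -0.592

-0.592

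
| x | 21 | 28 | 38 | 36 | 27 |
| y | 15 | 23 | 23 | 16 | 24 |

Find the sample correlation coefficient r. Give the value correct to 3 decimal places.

0.224

n = 5, Σx = 150, Σy = 101, Σx² = 4694, Σy² = 2115, Σxy = 3057
nΣxy − ΣxΣy = 15285 − 15150 = 135
nΣx² − (Σx)² = 23470 − 22500 = 970; nΣy² − (Σy)² = 10575 − 10201 = 374
r = 135 / √(970 × 374) = 135 / 602.3122 ≈ 0.224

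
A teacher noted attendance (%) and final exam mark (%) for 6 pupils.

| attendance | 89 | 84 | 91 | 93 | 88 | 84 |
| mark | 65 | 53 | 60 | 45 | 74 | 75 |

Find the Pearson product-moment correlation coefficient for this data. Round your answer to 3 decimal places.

-0.482

n = 6, Σx = 529, Σy = 372, Σx² = 46707, Σy² = 23760, Σxy = 32694
nΣxy − ΣxΣy = 196164 − 196788 = -624
nΣx² − (Σx)² = 280242 − 279841 = 401; nΣy² − (Σy)² = 142560 − 138384 = 4176
r = -624 / √(401 × 4176) = -624 / 1294.0541 ≈ -0.482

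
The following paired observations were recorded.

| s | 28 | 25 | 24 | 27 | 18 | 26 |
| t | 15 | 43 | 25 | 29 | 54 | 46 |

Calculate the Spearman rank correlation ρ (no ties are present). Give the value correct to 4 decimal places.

-0.6000

Rank s: 6, 3, 2, 5, 1, 4
Rank t: 1, 4, 2, 3, 6, 5
d = rank(s) − rank(t): 5, -1, 0, 2, -5, -1; Σd² = 56
ρ = 1 − 6Σd² / [n(n²−1)] = 1 − 6×56 / (6×35) = 1 − 336/210 ≈ -0.6000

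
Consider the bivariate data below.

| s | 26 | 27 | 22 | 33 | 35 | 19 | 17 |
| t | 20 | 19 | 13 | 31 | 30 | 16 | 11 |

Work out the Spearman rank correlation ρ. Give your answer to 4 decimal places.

Rank s: 4, 5, 3, 6, 7, 2, 1
Rank t: 5, 4, 2, 7, 6, 3, 1
d = rank(s) − rank(t): -1, 1, 1, -1, 1, -1, 0; Σd² = 6
ρ = 1 − 6Σd² / [n(n²−1)] = 1 − 6×6 / (7×48) = 1 − 36/336 ≈ 0.8929

0.8929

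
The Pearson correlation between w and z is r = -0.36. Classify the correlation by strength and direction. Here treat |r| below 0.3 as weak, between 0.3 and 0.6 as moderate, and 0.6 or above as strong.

r = -0.36 < 0 so the relationship is negative.
|r| = 0.36, which falls in the moderate range.

moderate negative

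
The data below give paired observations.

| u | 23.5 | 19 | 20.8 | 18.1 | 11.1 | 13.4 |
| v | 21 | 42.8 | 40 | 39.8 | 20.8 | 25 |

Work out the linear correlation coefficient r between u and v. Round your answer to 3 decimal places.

n = 6, Σu = 105.9, Σv = 189.4, Σu² = 1976.27, Σv² = 6514.52, Σuv = 3424.96
nΣuv − ΣuΣv = 20549.76 − 20057.46 = 492.3
nΣu² − (Σu)² = 11857.62 − 11214.81 = 642.81; nΣv² − (Σv)² = 39087.12 − 35872.36 = 3214.76
r = 492.3 / √(642.81 × 3214.76) = 492.3 / 1437.5256 ≈ 0.342

0.342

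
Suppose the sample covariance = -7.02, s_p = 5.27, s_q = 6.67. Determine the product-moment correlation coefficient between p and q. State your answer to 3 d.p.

r = Cov(p,q) / (s_p · s_q) = -7.02 / (5.27 × 6.67)
  = -7.02 / 35.1509 ≈ -0.200

-0.200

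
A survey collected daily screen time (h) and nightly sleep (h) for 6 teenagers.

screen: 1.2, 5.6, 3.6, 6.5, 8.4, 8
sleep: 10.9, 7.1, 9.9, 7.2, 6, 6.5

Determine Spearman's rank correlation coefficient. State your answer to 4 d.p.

-0.9429

Rank screen: 1, 3, 2, 4, 6, 5
Rank sleep: 6, 3, 5, 4, 1, 2
d = rank(screen) − rank(sleep): -5, 0, -3, 0, 5, 3; Σd² = 68
ρ = 1 − 6Σd² / [n(n²−1)] = 1 − 6×68 / (6×35) = 1 − 408/210 ≈ -0.9429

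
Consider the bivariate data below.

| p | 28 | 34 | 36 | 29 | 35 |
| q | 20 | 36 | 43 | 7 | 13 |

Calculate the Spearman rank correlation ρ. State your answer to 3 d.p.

0.500

Rank p: 1, 3, 5, 2, 4
Rank q: 3, 4, 5, 1, 2
d = rank(p) − rank(q): -2, -1, 0, 1, 2; Σd² = 10
ρ = 1 − 6Σd² / [n(n²−1)] = 1 − 6×10 / (5×24) = 1 − 60/120 ≈ 0.500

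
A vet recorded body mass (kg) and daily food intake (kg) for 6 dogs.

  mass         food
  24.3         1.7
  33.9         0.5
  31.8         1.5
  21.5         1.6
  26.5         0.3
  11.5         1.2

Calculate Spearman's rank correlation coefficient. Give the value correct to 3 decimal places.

-0.371

Rank mass: 3, 6, 5, 2, 4, 1
Rank food: 6, 2, 4, 5, 1, 3
d = rank(mass) − rank(food): -3, 4, 1, -3, 3, -2; Σd² = 48
ρ = 1 − 6Σd² / [n(n²−1)] = 1 − 6×48 / (6×35) = 1 − 288/210 ≈ -0.371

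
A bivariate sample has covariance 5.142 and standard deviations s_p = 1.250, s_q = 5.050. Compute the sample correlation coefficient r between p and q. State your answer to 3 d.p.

0.815

r = Cov(p,q) / (s_p · s_q) = 5.142 / (1.250 × 5.050)
  = 5.142 / 6.3125 ≈ 0.815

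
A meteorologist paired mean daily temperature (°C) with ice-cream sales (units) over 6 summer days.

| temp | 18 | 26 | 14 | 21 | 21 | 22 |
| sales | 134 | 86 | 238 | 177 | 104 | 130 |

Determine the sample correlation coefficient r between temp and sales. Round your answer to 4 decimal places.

-0.8358

n = 6, Σx = 122, Σy = 869, Σx² = 2562, Σy² = 141041, Σxy = 16741
nΣxy − ΣxΣy = 100446 − 106018 = -5572
nΣx² − (Σx)² = 15372 − 14884 = 488; nΣy² − (Σy)² = 846246 − 755161 = 91085
r = -5572 / √(488 × 91085) = -5572 / 6667.0443 ≈ -0.8358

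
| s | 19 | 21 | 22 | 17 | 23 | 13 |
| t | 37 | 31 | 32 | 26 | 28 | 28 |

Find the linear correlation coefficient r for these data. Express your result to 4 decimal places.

n = 6, Σs = 115, Σt = 182, Σs² = 2273, Σt² = 5598, Σst = 3508
nΣst − ΣsΣt = 21048 − 20930 = 118
nΣs² − (Σs)² = 13638 − 13225 = 413; nΣt² − (Σt)² = 33588 − 33124 = 464
r = 118 / √(413 × 464) = 118 / 437.7579 ≈ 0.2696

0.2696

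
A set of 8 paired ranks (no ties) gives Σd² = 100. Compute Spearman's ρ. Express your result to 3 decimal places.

ρ = 1 − 6Σd² / [n(n²−1)] = 1 − 6×100 / (8×63)
  = 1 − 600/504 = 1 − 1.1905 ≈ -0.190

-0.190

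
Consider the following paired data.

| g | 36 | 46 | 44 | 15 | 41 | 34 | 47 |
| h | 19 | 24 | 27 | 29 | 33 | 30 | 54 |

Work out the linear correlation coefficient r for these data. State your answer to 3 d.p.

0.278

n = 7, Σg = 263, Σh = 216, Σg² = 10619, Σh² = 7412, Σgh = 8322
nΣgh − ΣgΣh = 58254 − 56808 = 1446
nΣg² − (Σg)² = 74333 − 69169 = 5164; nΣh² − (Σh)² = 51884 − 46656 = 5228
r = 1446 / √(5164 × 5228) = 1446 / 5195.9015 ≈ 0.278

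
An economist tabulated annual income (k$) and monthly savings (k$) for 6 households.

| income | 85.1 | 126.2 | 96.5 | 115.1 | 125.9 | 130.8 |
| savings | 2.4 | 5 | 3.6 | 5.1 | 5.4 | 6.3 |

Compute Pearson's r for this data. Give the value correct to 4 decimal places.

n = 6, Σx = 679.6, Σy = 27.8, Σx² = 78688.16, Σy² = 138.58, Σxy = 3273.55
nΣxy − ΣxΣy = 19641.3 − 18892.88 = 748.42
nΣx² − (Σx)² = 472128.96 − 461856.16 = 10272.8; nΣy² − (Σy)² = 831.48 − 772.84 = 58.64
r = 748.42 / √(10272.8 × 58.64) = 748.42 / 776.1424 ≈ 0.9643

0.9643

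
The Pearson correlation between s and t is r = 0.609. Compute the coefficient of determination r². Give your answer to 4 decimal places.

r² = (0.609)² = 0.3709

0.3709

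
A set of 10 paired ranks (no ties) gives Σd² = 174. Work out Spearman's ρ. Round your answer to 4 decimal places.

-0.0545

ρ = 1 − 6Σd² / [n(n²−1)] = 1 − 6×174 / (10×99)
  = 1 − 1044/990 = 1 − 1.05455 ≈ -0.0545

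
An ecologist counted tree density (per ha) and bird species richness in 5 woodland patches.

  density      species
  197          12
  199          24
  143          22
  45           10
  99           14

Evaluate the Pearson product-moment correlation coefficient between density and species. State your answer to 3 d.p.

0.561

n = 5, Σx = 683, Σy = 82, Σx² = 110685, Σy² = 1500, Σxy = 12122
nΣxy − ΣxΣy = 60610 − 56006 = 4604
nΣx² − (Σx)² = 553425 − 466489 = 86936; nΣy² − (Σy)² = 7500 − 6724 = 776
r = 4604 / √(86936 × 776) = 4604 / 8213.5459 ≈ 0.561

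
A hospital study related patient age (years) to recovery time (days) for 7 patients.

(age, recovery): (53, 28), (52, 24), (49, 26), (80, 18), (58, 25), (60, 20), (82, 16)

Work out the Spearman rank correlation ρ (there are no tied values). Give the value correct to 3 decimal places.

-0.821

Rank age: 3, 2, 1, 6, 4, 5, 7
Rank recovery: 7, 4, 6, 2, 5, 3, 1
d = rank(age) − rank(recovery): -4, -2, -5, 4, -1, 2, 6; Σd² = 102
ρ = 1 − 6Σd² / [n(n²−1)] = 1 − 6×102 / (7×48) = 1 − 612/336 ≈ -0.821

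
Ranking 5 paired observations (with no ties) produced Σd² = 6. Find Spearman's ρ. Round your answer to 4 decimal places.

ρ = 1 − 6Σd² / [n(n²−1)] = 1 − 6×6 / (5×24)
  = 1 − 36/120 = 1 − 0.30000 ≈ 0.7000

0.7000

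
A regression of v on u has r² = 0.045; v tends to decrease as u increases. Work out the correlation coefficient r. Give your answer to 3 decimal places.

-0.212

|r| = √0.045 = 0.212
The association is negative, so r = −0.212.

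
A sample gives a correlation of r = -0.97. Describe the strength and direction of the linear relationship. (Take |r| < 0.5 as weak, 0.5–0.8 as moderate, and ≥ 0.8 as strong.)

strong negative

r = -0.97 < 0 so the relationship is negative.
|r| = 0.97, which falls in the strong range.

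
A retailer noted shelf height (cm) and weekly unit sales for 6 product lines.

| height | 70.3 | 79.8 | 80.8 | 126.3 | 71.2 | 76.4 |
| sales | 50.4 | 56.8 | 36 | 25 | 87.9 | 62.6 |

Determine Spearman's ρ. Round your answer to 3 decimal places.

-0.657

Rank height: 1, 4, 5, 6, 2, 3
Rank sales: 3, 4, 2, 1, 6, 5
d = rank(height) − rank(sales): -2, 0, 3, 5, -4, -2; Σd² = 58
ρ = 1 − 6Σd² / [n(n²−1)] = 1 − 6×58 / (6×35) = 1 − 348/210 ≈ -0.657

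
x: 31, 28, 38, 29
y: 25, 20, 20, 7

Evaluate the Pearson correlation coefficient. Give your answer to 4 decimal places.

n = 4, Σx = 126, Σy = 72, Σx² = 4030, Σy² = 1474, Σxy = 2298
nΣxy − ΣxΣy = 9192 − 9072 = 120
nΣx² − (Σx)² = 16120 − 15876 = 244; nΣy² − (Σy)² = 5896 − 5184 = 712
r = 120 / √(244 × 712) = 120 / 416.8069 ≈ 0.2879

0.2879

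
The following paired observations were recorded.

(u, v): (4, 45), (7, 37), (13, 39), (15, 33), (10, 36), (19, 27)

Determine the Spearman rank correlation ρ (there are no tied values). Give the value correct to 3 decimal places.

Rank u: 1, 2, 4, 5, 3, 6
Rank v: 6, 4, 5, 2, 3, 1
d = rank(u) − rank(v): -5, -2, -1, 3, 0, 5; Σd² = 64
ρ = 1 − 6Σd² / [n(n²−1)] = 1 − 6×64 / (6×35) = 1 − 384/210 ≈ -0.829

-0.829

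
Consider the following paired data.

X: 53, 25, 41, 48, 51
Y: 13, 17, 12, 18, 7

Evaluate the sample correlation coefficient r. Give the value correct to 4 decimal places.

n = 5, ΣX = 218, ΣY = 67, ΣX² = 10020, ΣY² = 975, ΣXY = 2827
nΣXY − ΣXΣY = 14135 − 14606 = -471
nΣX² − (ΣX)² = 50100 − 47524 = 2576; nΣY² − (ΣY)² = 4875 − 4489 = 386
r = -471 / √(2576 × 386) = -471 / 997.1640 ≈ -0.4723

-0.4723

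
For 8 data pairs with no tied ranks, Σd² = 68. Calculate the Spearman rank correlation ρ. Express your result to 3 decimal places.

0.190

ρ = 1 − 6Σd² / [n(n²−1)] = 1 − 6×68 / (8×63)
  = 1 − 408/504 = 1 − 0.8095 ≈ 0.190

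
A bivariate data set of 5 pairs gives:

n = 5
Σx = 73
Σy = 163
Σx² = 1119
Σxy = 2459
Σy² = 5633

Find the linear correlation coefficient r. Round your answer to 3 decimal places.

r = (nΣxy − ΣxΣy) / √[(nΣx² − (Σx)²)(nΣy² − (Σy)²)]
Numerator: 5×2459 − 73×163 = 396
Denominator: √[(5595 − 5329)(28165 − 26569)] = √[266 × 1596] = 651.5643
r = 396 / 651.5643 ≈ 0.608

0.608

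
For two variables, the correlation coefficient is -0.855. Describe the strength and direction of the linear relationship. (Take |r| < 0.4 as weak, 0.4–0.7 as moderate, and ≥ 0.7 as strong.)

strong negative

r = -0.855 < 0 so the relationship is negative.
|r| = 0.855, which falls in the strong range.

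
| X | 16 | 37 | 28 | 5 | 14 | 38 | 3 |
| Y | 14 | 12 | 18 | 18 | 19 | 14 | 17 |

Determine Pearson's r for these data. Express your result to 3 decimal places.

n = 7, ΣX = 141, ΣY = 112, ΣX² = 4083, ΣY² = 1834, ΣXY = 2111
nΣXY − ΣXΣY = 14777 − 15792 = -1015
nΣX² − (ΣX)² = 28581 − 19881 = 8700; nΣY² − (ΣY)² = 12838 − 12544 = 294
r = -1015 / √(8700 × 294) = -1015 / 1599.3124 ≈ -0.635

-0.635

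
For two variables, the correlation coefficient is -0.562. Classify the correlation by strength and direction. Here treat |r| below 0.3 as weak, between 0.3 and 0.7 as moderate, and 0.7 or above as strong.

moderate negative

r = -0.562 < 0 so the relationship is negative.
|r| = 0.562, which falls in the moderate range.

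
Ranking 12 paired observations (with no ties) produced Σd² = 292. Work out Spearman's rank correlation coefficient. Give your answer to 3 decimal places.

-0.021

ρ = 1 − 6Σd² / [n(n²−1)] = 1 − 6×292 / (12×143)
  = 1 − 1752/1716 = 1 − 1.0210 ≈ -0.021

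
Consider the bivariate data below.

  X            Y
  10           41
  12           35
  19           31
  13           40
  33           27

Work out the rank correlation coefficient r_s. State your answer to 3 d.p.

-0.900

Rank X: 1, 2, 4, 3, 5
Rank Y: 5, 3, 2, 4, 1
d = rank(X) − rank(Y): -4, -1, 2, -1, 4; Σd² = 38
ρ = 1 − 6Σd² / [n(n²−1)] = 1 − 6×38 / (5×24) = 1 − 228/120 ≈ -0.900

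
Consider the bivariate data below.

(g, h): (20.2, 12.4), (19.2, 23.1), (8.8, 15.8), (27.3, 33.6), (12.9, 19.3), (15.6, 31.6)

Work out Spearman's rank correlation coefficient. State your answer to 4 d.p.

Rank g: 5, 4, 1, 6, 2, 3
Rank h: 1, 4, 2, 6, 3, 5
d = rank(g) − rank(h): 4, 0, -1, 0, -1, -2; Σd² = 22
ρ = 1 − 6Σd² / [n(n²−1)] = 1 − 6×22 / (6×35) = 1 − 132/210 ≈ 0.3714

0.3714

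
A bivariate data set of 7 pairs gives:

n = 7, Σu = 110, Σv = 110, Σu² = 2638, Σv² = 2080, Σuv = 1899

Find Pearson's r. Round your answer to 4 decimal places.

r = (nΣuv − ΣuΣv) / √[(nΣu² − (Σu)²)(nΣv² − (Σv)²)]
Numerator: 7×1899 − 110×110 = 1193
Denominator: √[(18466 − 12100)(14560 − 12100)] = √[6366 × 2460] = 3957.3173
r = 1193 / 3957.3173 ≈ 0.3015

0.3015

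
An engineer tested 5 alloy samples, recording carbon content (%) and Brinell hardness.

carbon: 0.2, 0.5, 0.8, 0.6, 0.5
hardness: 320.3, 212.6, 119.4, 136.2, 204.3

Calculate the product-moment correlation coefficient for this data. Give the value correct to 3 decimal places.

n = 5, Σx = 2.6, Σy = 992.8, Σx² = 1.54, Σy² = 222336.14, Σxy = 449.75
nΣxy − ΣxΣy = 2248.75 − 2581.28 = -332.53
nΣx² − (Σx)² = 7.7 − 6.76 = 0.94; nΣy² − (Σy)² = 1111680.7 − 985651.84 = 126028.86
r = -332.53 / √(0.94 × 126028.86) = -332.53 / 344.1905 ≈ -0.966

-0.966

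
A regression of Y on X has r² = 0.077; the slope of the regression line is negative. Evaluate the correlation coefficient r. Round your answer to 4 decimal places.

|r| = √0.077 = 0.2775
The association is negative, so r = −0.2775.

-0.2775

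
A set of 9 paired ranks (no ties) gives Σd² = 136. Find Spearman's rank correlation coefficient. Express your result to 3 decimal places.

-0.133

ρ = 1 − 6Σd² / [n(n²−1)] = 1 − 6×136 / (9×80)
  = 1 − 816/720 = 1 − 1.1333 ≈ -0.133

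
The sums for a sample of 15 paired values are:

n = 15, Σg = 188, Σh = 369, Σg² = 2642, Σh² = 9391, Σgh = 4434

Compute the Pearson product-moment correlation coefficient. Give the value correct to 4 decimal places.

-0.6374

r = (nΣgh − ΣgΣh) / √[(nΣg² − (Σg)²)(nΣh² − (Σh)²)]
Numerator: 15×4434 − 188×369 = -2862
Denominator: √[(39630 − 35344)(140865 − 136161)] = √[4286 × 4704] = 4490.1385
r = -2862 / 4490.1385 ≈ -0.6374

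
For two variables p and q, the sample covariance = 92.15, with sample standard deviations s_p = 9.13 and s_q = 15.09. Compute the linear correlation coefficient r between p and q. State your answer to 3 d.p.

r = Cov(p,q) / (s_p · s_q) = 92.15 / (9.13 × 15.09)
  = 92.15 / 137.7717 ≈ 0.669

0.669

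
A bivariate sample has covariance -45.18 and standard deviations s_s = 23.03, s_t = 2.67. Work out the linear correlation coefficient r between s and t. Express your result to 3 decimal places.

-0.735

r = Cov(s,t) / (s_s · s_t) = -45.18 / (23.03 × 2.67)
  = -45.18 / 61.4901 ≈ -0.735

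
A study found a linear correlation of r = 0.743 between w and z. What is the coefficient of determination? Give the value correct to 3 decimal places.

0.552

r² = (0.743)² = 0.552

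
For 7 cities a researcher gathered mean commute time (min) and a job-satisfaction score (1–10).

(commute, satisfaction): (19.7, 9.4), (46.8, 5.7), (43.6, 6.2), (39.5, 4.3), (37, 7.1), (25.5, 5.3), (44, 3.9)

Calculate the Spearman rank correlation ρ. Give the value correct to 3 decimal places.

-0.500

Rank commute: 1, 7, 5, 4, 3, 2, 6
Rank satisfaction: 7, 4, 5, 2, 6, 3, 1
d = rank(commute) − rank(satisfaction): -6, 3, 0, 2, -3, -1, 5; Σd² = 84
ρ = 1 − 6Σd² / [n(n²−1)] = 1 − 6×84 / (7×48) = 1 − 504/336 ≈ -0.500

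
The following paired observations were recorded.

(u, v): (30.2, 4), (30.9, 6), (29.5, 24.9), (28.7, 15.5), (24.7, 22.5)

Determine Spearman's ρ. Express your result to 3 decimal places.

Rank u: 4, 5, 3, 2, 1
Rank v: 1, 2, 5, 3, 4
d = rank(u) − rank(v): 3, 3, -2, -1, -3; Σd² = 32
ρ = 1 − 6Σd² / [n(n²−1)] = 1 − 6×32 / (5×24) = 1 − 192/120 ≈ -0.600

-0.600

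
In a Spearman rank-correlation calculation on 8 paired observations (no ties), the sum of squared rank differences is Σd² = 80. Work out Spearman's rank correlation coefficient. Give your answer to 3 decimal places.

ρ = 1 − 6Σd² / [n(n²−1)] = 1 − 6×80 / (8×63)
  = 1 − 480/504 = 1 − 0.9524 ≈ 0.048

0.048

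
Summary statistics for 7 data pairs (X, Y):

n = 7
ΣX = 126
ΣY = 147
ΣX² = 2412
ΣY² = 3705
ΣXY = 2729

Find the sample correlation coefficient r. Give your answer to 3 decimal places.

r = (nΣXY − ΣXΣY) / √[(nΣX² − (ΣX)²)(nΣY² − (ΣY)²)]
Numerator: 7×2729 − 126×147 = 581
Denominator: √[(16884 − 15876)(25935 − 21609)] = √[1008 × 4326] = 2088.2069
r = 581 / 2088.2069 ≈ 0.278

0.278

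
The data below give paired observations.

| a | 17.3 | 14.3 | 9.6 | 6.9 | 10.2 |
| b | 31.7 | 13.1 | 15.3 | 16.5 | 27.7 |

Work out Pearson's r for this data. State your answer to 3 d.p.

0.461

n = 5, Σa = 58.3, Σb = 104.3, Σa² = 747.59, Σb² = 2450.13, Σab = 1279.01
nΣab − ΣaΣb = 6395.05 − 6080.69 = 314.36
nΣa² − (Σa)² = 3737.95 − 3398.89 = 339.06; nΣb² − (Σb)² = 12250.65 − 10878.49 = 1372.16
r = 314.36 / √(339.06 × 1372.16) = 314.36 / 682.0884 ≈ 0.461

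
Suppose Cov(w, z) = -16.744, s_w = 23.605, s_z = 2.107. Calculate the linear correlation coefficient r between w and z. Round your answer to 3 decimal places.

-0.337

r = Cov(w,z) / (s_w · s_z) = -16.744 / (23.605 × 2.107)
  = -16.744 / 49.7357 ≈ -0.337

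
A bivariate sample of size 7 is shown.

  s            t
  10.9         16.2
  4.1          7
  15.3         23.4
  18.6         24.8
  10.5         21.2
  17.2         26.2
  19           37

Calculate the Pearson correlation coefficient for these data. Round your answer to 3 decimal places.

0.907

n = 7, Σs = 95.6, Σt = 155.8, Σs² = 1482.76, Σt² = 3978.92, Σst = 2400.82
nΣst − ΣsΣt = 16805.74 − 14894.48 = 1911.26
nΣs² − (Σs)² = 10379.32 − 9139.36 = 1239.96; nΣt² − (Σt)² = 27852.44 − 24273.64 = 3578.8
r = 1911.26 / √(1239.96 × 3578.8) = 1911.26 / 2106.5538 ≈ 0.907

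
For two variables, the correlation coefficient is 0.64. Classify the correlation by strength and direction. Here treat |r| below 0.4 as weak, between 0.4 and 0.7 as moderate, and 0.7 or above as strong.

moderate positive

r = 0.64 > 0 so the relationship is positive.
|r| = 0.64, which falls in the moderate range.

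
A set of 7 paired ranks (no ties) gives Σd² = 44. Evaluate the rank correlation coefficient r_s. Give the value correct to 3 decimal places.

ρ = 1 − 6Σd² / [n(n²−1)] = 1 − 6×44 / (7×48)
  = 1 − 264/336 = 1 − 0.7857 ≈ 0.214

0.214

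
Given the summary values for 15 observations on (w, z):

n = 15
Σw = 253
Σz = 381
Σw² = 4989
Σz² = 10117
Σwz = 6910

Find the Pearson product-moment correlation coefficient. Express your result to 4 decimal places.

0.8589

r = (nΣwz − ΣwΣz) / √[(nΣw² − (Σw)²)(nΣz² − (Σz)²)]
Numerator: 15×6910 − 253×381 = 7257
Denominator: √[(74835 − 64009)(151755 − 145161)] = √[10826 × 6594] = 8449.0617
r = 7257 / 8449.0617 ≈ 0.8589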